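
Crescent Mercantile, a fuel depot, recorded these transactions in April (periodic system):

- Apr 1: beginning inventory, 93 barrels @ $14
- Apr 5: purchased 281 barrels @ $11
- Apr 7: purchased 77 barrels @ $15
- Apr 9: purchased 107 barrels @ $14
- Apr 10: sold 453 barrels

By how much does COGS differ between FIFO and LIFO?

$36

FIFO COGS: 93 @ $14 + 281 @ $11 + 77 @ $15 + 2 @ $14 = $5,576
LIFO COGS: 107 @ $14 + 77 @ $15 + 269 @ $11 = $5,612
Difference = |$5,576 − $5,612| = $36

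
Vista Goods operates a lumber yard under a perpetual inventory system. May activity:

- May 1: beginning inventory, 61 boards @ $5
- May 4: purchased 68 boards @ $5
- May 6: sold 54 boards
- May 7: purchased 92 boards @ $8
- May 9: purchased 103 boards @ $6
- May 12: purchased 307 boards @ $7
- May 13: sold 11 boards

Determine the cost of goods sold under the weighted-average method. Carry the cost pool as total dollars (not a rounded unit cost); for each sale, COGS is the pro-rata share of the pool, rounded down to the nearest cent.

COGS = $343.93

After May 1: 61 on hand, pool $305.00 (≈ $5.0000 each)
After May 4: 129 on hand, pool $645.00 (≈ $5.0000 each)
May 6, sell 54: 54/129 × $645.00 → $270.00
After May 7: 167 on hand, pool $1,111.00 (≈ $6.6527 each)
After May 9: 270 on hand, pool $1,729.00 (≈ $6.4037 each)
After May 12: 577 on hand, pool $3,878.00 (≈ $6.7210 each)
May 13, sell 11: 11/577 × $3,878.00 → $73.93
Total COGS = $270.00 + $73.93 = $343.93
Ending inventory (cost pool remaining) = $3,804.07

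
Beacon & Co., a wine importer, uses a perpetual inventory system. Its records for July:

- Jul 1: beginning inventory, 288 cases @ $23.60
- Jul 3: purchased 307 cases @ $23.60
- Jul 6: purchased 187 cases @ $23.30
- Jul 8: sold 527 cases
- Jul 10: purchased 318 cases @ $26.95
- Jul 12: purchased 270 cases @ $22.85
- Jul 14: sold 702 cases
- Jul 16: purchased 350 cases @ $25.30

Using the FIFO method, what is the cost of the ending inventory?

Ending inventory = $12,076.85

Jul 8, 527 sold [FIFO — oldest first]: 288 @ $23.60 + 239 @ $23.60 = $12,437.20
Jul 14, 702 sold [FIFO — oldest first]: 68 @ $23.60 + 187 @ $23.30 + 318 @ $26.95 + 129 @ $22.85 = $17,479.65
Total COGS = $12,437.20 + $17,479.65 = $29,916.85
Ending inventory: 141 @ $22.85 + 350 @ $25.30 = $12,076.85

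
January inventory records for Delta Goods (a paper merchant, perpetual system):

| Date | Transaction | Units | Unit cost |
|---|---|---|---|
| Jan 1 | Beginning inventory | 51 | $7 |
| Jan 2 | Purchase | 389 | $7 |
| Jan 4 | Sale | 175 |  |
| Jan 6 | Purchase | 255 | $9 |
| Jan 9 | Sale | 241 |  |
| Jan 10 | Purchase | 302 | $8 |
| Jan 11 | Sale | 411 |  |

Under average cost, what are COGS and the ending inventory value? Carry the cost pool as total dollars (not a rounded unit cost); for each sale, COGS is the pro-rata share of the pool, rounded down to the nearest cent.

After Jan 1: 51 on hand, pool $357.00 (≈ $7.0000 each)
After Jan 2: 440 on hand, pool $3,080.00 (≈ $7.0000 each)
Jan 4, sell 175: 175/440 × $3,080.00 → $1,225.00
After Jan 6: 520 on hand, pool $4,150.00 (≈ $7.9808 each)
Jan 9, sell 241: 241/520 × $4,150.00 → $1,923.36
After Jan 10: 581 on hand, pool $4,642.64 (≈ $7.9908 each)
Jan 11, sell 411: 411/581 × $4,642.64 → $3,284.20
Total COGS = $1,225.00 + $1,923.36 + $3,284.20 = $6,432.56
Ending inventory (cost pool remaining) = $1,358.44
Check: goods available $7,791.00 = COGS $6,432.56 + ending $1,358.44

COGS = $6,432.56; ending inventory = $1,358.44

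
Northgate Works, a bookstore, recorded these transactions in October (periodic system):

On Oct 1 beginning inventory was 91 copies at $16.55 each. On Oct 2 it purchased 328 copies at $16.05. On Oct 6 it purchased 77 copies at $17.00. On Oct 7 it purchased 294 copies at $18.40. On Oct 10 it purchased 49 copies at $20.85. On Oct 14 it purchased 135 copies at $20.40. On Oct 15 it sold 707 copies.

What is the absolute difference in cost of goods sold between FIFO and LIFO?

FIFO COGS: 91 @ $16.55 + 328 @ $16.05 + 77 @ $17.00 + 211 @ $18.40 = $11,961.85
LIFO COGS: 135 @ $20.40 + 49 @ $20.85 + 294 @ $18.40 + 77 @ $17.00 + 152 @ $16.05 = $12,933.85
Difference = |$11,961.85 − $12,933.85| = $972.00

$972.00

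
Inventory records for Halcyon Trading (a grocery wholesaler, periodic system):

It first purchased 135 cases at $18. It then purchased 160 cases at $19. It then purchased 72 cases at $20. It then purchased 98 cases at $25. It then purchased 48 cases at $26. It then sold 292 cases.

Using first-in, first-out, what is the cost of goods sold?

COGS = $5,413

Sale 1 (292) [FIFO — oldest first]: 135 @ $18 + 157 @ $19 = $5,413
Ending inventory: 3 @ $19 + 72 @ $20 + 98 @ $25 + 48 @ $26 = $5,195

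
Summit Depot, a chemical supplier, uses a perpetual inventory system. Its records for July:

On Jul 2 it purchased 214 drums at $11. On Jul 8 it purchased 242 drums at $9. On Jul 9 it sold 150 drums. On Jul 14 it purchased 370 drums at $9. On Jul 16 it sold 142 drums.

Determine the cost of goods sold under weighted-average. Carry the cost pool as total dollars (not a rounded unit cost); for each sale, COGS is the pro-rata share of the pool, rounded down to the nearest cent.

After Jul 2: 214 on hand, pool $2,354.00 (≈ $11.0000 each)
After Jul 8: 456 on hand, pool $4,532.00 (≈ $9.9386 each)
Jul 9, sell 150: 150/456 × $4,532.00 → $1,490.78
After Jul 14: 676 on hand, pool $6,371.22 (≈ $9.4249 each)
Jul 16, sell 142: 142/676 × $6,371.22 → $1,338.33
Total COGS = $1,490.78 + $1,338.33 = $2,829.11
Ending inventory (cost pool remaining) = $5,032.89
Check: goods available $7,862.00 = COGS $2,829.11 + ending $5,032.89

COGS = $2,829.11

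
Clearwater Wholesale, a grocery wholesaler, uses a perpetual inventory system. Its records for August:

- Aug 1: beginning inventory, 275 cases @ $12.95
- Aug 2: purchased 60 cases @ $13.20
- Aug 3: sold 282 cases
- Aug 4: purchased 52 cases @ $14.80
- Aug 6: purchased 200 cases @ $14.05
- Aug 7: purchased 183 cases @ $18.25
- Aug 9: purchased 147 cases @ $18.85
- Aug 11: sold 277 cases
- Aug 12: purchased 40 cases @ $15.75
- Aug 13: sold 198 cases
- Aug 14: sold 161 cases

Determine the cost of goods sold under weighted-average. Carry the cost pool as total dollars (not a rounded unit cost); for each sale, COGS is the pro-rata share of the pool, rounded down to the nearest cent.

After Aug 1: 275 on hand, pool $3,561.25 (≈ $12.9500 each)
After Aug 2: 335 on hand, pool $4,353.25 (≈ $12.9948 each)
Aug 3, sell 282: 282/335 × $4,353.25 → $3,664.52
After Aug 4: 105 on hand, pool $1,458.33 (≈ $13.8889 each)
After Aug 6: 305 on hand, pool $4,268.33 (≈ $13.9945 each)
After Aug 7: 488 on hand, pool $7,608.08 (≈ $15.5903 each)
After Aug 9: 635 on hand, pool $10,379.03 (≈ $16.3449 each)
Aug 11, sell 277: 277/635 × $10,379.03 → $4,527.54
After Aug 12: 398 on hand, pool $6,481.49 (≈ $16.2852 each)
Aug 13, sell 198: 198/398 × $6,481.49 → $3,224.45
Aug 14, sell 161: 161/200 × $3,257.04 → $2,621.91
Total COGS = $3,664.52 + $4,527.54 + $3,224.45 + $2,621.91 = $14,038.42
Ending inventory (cost pool remaining) = $635.13

COGS = $14,038.42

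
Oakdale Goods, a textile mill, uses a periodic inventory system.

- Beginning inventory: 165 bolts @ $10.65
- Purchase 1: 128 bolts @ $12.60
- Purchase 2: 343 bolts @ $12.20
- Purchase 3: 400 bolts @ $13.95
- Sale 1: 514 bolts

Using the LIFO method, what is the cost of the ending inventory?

Ending inventory = $6,163.85

Sale 1 (514) [LIFO — newest first]: 400 @ $13.95 + 114 @ $12.20 = $6,970.80
Ending inventory: 165 @ $10.65 + 128 @ $12.60 + 229 @ $12.20 = $6,163.85
Check: goods available $13,134.65 = COGS $6,970.80 + ending $6,163.85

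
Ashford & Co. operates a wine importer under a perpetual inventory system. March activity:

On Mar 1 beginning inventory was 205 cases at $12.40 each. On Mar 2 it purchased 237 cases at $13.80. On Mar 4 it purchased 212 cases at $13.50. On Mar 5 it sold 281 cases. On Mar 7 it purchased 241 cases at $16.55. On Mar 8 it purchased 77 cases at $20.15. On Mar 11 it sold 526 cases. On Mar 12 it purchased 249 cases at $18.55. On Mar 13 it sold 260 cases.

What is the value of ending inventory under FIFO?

Ending inventory = $2,856.70

Mar 5, 281 sold [FIFO — oldest first]: 205 @ $12.40 + 76 @ $13.80 = $3,590.80
Mar 11, 526 sold [FIFO — oldest first]: 161 @ $13.80 + 212 @ $13.50 + 153 @ $16.55 = $7,615.95
Mar 13, 260 sold [FIFO — oldest first]: 88 @ $16.55 + 77 @ $20.15 + 95 @ $18.55 = $4,770.20
Total COGS = $3,590.80 + $7,615.95 + $4,770.20 = $15,976.95
Ending inventory: 154 @ $18.55 = $2,856.70
Check: goods available $18,833.65 = COGS $15,976.95 + ending $2,856.70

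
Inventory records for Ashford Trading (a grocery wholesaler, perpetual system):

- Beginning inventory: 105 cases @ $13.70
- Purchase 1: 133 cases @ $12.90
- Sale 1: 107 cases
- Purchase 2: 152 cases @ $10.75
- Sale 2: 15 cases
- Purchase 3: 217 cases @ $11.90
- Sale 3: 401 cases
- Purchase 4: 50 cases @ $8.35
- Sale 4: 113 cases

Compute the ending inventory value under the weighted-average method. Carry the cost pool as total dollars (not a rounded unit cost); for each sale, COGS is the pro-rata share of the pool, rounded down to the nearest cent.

After Beginning: 105 on hand, pool $1,438.50 (≈ $13.7000 each)
After Purchase 1: 238 on hand, pool $3,154.20 (≈ $13.2529 each)
Sale 1, sell 107: 107/238 × $3,154.20 → $1,418.06
After Purchase 2: 283 on hand, pool $3,370.14 (≈ $11.9086 each)
Sale 2, sell 15: 15/283 × $3,370.14 → $178.62
After Purchase 3: 485 on hand, pool $5,773.82 (≈ $11.9048 each)
Sale 3, sell 401: 401/485 × $5,773.82 → $4,773.81
After Purchase 4: 134 on hand, pool $1,417.51 (≈ $10.5784 each)
Sale 4, sell 113: 113/134 × $1,417.51 → $1,195.36
Total COGS = $1,418.06 + $178.62 + $4,773.81 + $1,195.36 = $7,565.85
Ending inventory (cost pool remaining) = $222.15

Ending inventory = $222.15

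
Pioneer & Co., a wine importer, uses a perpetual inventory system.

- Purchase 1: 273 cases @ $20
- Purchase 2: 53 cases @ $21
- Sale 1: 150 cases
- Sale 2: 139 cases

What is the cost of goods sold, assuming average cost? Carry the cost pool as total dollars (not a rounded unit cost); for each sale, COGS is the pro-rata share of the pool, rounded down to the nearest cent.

After Purchase 1: 273 on hand, pool $5,460.00 (≈ $20.0000 each)
After Purchase 2: 326 on hand, pool $6,573.00 (≈ $20.1626 each)
Sale 1, sell 150: 150/326 × $6,573.00 → $3,024.38
Sale 2, sell 139: 139/176 × $3,548.62 → $2,802.60
Total COGS = $3,024.38 + $2,802.60 = $5,826.98
Ending inventory (cost pool remaining) = $746.02

COGS = $5,826.98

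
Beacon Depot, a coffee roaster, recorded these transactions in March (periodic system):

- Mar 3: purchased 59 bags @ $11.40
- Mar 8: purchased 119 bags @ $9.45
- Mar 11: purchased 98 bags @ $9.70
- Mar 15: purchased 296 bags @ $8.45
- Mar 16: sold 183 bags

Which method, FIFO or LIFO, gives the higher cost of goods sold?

FIFO COGS: 59 @ $11.40 + 119 @ $9.45 + 5 @ $9.70 = $1,845.65
LIFO COGS: 183 @ $8.45 = $1,546.35

FIFO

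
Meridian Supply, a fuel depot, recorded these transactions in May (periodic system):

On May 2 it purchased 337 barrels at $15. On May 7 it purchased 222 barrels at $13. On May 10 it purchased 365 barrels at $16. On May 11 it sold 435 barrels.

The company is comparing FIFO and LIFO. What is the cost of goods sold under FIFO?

FIFO COGS: 337 @ $15 + 98 @ $13 = $6,329
LIFO COGS: 365 @ $16 + 70 @ $13 = $6,750

COGS = $6,329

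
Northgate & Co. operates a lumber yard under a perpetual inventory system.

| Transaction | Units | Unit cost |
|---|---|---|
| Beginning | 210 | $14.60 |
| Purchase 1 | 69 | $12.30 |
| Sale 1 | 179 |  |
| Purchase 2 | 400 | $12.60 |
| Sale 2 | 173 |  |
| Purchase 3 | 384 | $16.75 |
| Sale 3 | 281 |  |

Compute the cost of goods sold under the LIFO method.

COGS = $9,341.25

Sale 1 (179) [LIFO — newest first]: 69 @ $12.30 + 110 @ $14.60 = $2,454.70
Sale 2 (173) [LIFO — newest first]: 173 @ $12.60 = $2,179.80
Sale 3 (281) [LIFO — newest first]: 281 @ $16.75 = $4,706.75
Total COGS = $2,454.70 + $2,179.80 + $4,706.75 = $9,341.25
Ending inventory: 100 @ $14.60 + 227 @ $12.60 + 103 @ $16.75 = $6,045.45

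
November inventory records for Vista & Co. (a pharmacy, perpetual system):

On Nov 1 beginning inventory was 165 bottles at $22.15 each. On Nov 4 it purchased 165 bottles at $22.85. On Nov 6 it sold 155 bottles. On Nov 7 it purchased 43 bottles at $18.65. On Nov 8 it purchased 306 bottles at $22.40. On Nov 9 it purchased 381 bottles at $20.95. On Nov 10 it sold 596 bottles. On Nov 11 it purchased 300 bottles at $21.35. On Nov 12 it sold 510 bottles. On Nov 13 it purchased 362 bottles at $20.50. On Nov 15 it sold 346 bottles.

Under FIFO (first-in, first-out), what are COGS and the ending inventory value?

Nov 6, 155 sold [FIFO — oldest first]: 155 @ $22.15 = $3,433.25
Nov 10, 596 sold [FIFO — oldest first]: 10 @ $22.15 + 165 @ $22.85 + 43 @ $18.65 + 306 @ $22.40 + 72 @ $20.95 = $13,156.50
Nov 12, 510 sold [FIFO — oldest first]: 309 @ $20.95 + 201 @ $21.35 = $10,764.90
Nov 15, 346 sold [FIFO — oldest first]: 99 @ $21.35 + 247 @ $20.50 = $7,177.15
Total COGS = $3,433.25 + $13,156.50 + $10,764.90 + $7,177.15 = $34,531.80
Ending inventory: 115 @ $20.50 = $2,357.50

COGS = $34,531.80; ending inventory = $2,357.50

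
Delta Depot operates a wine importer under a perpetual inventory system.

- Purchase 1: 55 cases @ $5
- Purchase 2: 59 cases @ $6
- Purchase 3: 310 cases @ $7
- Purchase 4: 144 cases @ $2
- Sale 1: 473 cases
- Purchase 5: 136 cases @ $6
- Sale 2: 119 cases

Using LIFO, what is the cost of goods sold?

COGS = $3,286

Sale 1 (473) [LIFO — newest first]: 144 @ $2 + 310 @ $7 + 19 @ $6 = $2,572
Sale 2 (119) [LIFO — newest first]: 119 @ $6 = $714
Total COGS = $2,572 + $714 = $3,286
Ending inventory: 55 @ $5 + 40 @ $6 + 17 @ $6 = $617
Check: goods available $3,903 = COGS $3,286 + ending $617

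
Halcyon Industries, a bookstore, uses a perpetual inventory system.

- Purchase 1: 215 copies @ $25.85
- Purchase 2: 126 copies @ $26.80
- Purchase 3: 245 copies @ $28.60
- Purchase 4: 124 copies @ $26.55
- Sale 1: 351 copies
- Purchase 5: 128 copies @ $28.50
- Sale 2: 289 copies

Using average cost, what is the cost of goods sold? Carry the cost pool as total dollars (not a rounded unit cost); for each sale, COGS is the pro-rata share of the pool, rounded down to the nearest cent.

COGS = $17,444.58

After Purchase 1: 215 on hand, pool $5,557.75 (≈ $25.8500 each)
After Purchase 2: 341 on hand, pool $8,934.55 (≈ $26.2010 each)
After Purchase 3: 586 on hand, pool $15,941.55 (≈ $27.2040 each)
After Purchase 4: 710 on hand, pool $19,233.75 (≈ $27.0898 each)
Sale 1, sell 351: 351/710 × $19,233.75 → $9,508.51
After Purchase 5: 487 on hand, pool $13,373.24 (≈ $27.4605 each)
Sale 2, sell 289: 289/487 × $13,373.24 → $7,936.07
Total COGS = $9,508.51 + $7,936.07 = $17,444.58
Ending inventory (cost pool remaining) = $5,437.17
Check: goods available $22,881.75 = COGS $17,444.58 + ending $5,437.17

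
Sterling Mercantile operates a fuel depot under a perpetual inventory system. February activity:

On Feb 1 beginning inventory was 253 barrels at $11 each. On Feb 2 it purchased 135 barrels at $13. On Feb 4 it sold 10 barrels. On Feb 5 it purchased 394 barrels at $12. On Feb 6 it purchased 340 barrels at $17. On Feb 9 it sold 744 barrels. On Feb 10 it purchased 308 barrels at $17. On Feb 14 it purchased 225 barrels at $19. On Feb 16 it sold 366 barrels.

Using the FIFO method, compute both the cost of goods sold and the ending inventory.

Feb 4, 10 sold [FIFO — oldest first]: 10 @ $11 = $110
Feb 9, 744 sold [FIFO — oldest first]: 243 @ $11 + 135 @ $13 + 366 @ $12 = $8,820
Feb 16, 366 sold [FIFO — oldest first]: 28 @ $12 + 338 @ $17 = $6,082
Total COGS = $110 + $8,820 + $6,082 = $15,012
Ending inventory: 2 @ $17 + 308 @ $17 + 225 @ $19 = $9,545
Check: goods available $24,557 = COGS $15,012 + ending $9,545

COGS = $15,012; ending inventory = $9,545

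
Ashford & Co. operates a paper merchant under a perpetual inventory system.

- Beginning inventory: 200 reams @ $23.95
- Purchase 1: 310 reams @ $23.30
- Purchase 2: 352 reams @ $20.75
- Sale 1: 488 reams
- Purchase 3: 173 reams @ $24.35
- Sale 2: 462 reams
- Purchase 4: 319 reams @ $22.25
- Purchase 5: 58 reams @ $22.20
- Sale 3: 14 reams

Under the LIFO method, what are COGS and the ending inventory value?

COGS = $21,804.60; ending inventory = $10,110.30

Sale 1 (488) [LIFO — newest first]: 352 @ $20.75 + 136 @ $23.30 = $10,472.80
Sale 2 (462) [LIFO — newest first]: 173 @ $24.35 + 174 @ $23.30 + 115 @ $23.95 = $11,021.00
Sale 3 (14) [LIFO — newest first]: 14 @ $22.20 = $310.80
Total COGS = $10,472.80 + $11,021.00 + $310.80 = $21,804.60
Ending inventory: 85 @ $23.95 + 319 @ $22.25 + 44 @ $22.20 = $10,110.30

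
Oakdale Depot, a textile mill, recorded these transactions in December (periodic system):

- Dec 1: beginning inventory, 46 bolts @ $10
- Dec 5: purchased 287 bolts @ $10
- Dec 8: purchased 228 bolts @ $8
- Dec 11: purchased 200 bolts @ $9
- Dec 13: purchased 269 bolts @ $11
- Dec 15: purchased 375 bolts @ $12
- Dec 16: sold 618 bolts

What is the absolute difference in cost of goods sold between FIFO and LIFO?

FIFO COGS: 46 @ $10 + 287 @ $10 + 228 @ $8 + 57 @ $9 = $5,667
LIFO COGS: 375 @ $12 + 243 @ $11 = $7,173
Difference = |$5,667 − $7,173| = $1,506

$1,506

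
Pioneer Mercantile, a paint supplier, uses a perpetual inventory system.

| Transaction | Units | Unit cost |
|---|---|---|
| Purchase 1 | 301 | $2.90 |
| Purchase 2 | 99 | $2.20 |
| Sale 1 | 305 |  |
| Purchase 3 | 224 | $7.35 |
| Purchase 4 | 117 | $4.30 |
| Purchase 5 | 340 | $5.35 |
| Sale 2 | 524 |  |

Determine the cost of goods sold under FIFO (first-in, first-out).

COGS = $3,711.00

Sale 1 (305) [FIFO — oldest first]: 301 @ $2.90 + 4 @ $2.20 = $881.70
Sale 2 (524) [FIFO — oldest first]: 95 @ $2.20 + 224 @ $7.35 + 117 @ $4.30 + 88 @ $5.35 = $2,829.30
Total COGS = $881.70 + $2,829.30 = $3,711.00
Ending inventory: 252 @ $5.35 = $1,348.20
Check: goods available $5,059.20 = COGS $3,711.00 + ending $1,348.20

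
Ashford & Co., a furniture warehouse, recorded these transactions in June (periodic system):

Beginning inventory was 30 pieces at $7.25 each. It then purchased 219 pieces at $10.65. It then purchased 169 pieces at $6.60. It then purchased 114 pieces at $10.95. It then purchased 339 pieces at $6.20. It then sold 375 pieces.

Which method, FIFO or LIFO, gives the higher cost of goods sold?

FIFO

FIFO COGS: 30 @ $7.25 + 219 @ $10.65 + 126 @ $6.60 = $3,381.45
LIFO COGS: 339 @ $6.20 + 36 @ $10.95 = $2,496.00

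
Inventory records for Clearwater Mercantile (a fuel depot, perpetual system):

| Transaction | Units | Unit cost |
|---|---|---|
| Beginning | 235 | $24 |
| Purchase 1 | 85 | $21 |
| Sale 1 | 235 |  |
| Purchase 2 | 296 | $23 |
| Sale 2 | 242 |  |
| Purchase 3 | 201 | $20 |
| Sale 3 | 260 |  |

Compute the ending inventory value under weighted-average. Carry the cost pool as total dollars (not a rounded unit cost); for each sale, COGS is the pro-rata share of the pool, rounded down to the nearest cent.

Ending inventory = $1,699.61

After Beginning: 235 on hand, pool $5,640.00 (≈ $24.0000 each)
After Purchase 1: 320 on hand, pool $7,425.00 (≈ $23.2031 each)
Sale 1, sell 235: 235/320 × $7,425.00 → $5,452.73
After Purchase 2: 381 on hand, pool $8,780.27 (≈ $23.0453 each)
Sale 2, sell 242: 242/381 × $8,780.27 → $5,576.96
After Purchase 3: 340 on hand, pool $7,223.31 (≈ $21.2450 each)
Sale 3, sell 260: 260/340 × $7,223.31 → $5,523.70
Total COGS = $5,452.73 + $5,576.96 + $5,523.70 = $16,553.39
Ending inventory (cost pool remaining) = $1,699.61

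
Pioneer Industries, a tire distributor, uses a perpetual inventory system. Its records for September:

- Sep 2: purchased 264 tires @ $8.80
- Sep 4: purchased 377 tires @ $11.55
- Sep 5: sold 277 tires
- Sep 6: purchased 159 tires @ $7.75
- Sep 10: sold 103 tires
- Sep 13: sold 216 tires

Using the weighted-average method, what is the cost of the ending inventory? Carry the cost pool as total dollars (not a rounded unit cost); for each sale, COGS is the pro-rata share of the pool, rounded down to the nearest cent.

After Sep 2: 264 on hand, pool $2,323.20 (≈ $8.8000 each)
After Sep 4: 641 on hand, pool $6,677.55 (≈ $10.4174 each)
Sep 5, sell 277: 277/641 × $6,677.55 → $2,885.61
After Sep 6: 523 on hand, pool $5,024.19 (≈ $9.6065 each)
Sep 10, sell 103: 103/523 × $5,024.19 → $989.46
Sep 13, sell 216: 216/420 × $4,034.73 → $2,075.00
Total COGS = $2,885.61 + $989.46 + $2,075.00 = $5,950.07
Ending inventory (cost pool remaining) = $1,959.73

Ending inventory = $1,959.73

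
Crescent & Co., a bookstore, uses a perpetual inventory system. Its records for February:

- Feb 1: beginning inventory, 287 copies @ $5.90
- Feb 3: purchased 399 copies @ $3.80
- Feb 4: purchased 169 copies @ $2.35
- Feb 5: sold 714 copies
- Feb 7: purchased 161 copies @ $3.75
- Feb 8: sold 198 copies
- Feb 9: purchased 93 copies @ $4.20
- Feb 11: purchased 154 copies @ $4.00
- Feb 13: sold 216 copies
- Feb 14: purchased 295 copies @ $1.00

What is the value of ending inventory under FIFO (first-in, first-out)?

Feb 5, 714 sold [FIFO — oldest first]: 287 @ $5.90 + 399 @ $3.80 + 28 @ $2.35 = $3,275.30
Feb 8, 198 sold [FIFO — oldest first]: 141 @ $2.35 + 57 @ $3.75 = $545.10
Feb 13, 216 sold [FIFO — oldest first]: 104 @ $3.75 + 93 @ $4.20 + 19 @ $4.00 = $856.60
Total COGS = $3,275.30 + $545.10 + $856.60 = $4,677.00
Ending inventory: 135 @ $4.00 + 295 @ $1.00 = $835.00

Ending inventory = $835.00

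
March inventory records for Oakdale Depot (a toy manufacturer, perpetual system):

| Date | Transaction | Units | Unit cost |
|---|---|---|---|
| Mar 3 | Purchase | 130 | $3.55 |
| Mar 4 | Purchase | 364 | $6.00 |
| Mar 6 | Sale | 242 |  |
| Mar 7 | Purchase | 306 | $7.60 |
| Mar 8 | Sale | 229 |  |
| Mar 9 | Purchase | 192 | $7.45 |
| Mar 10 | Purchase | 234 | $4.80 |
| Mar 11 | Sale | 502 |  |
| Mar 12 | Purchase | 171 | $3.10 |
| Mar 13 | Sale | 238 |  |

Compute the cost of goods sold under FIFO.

COGS = $7,452.70

Mar 6, 242 sold [FIFO — oldest first]: 130 @ $3.55 + 112 @ $6.00 = $1,133.50
Mar 8, 229 sold [FIFO — oldest first]: 229 @ $6.00 = $1,374.00
Mar 11, 502 sold [FIFO — oldest first]: 23 @ $6.00 + 306 @ $7.60 + 173 @ $7.45 = $3,752.45
Mar 13, 238 sold [FIFO — oldest first]: 19 @ $7.45 + 219 @ $4.80 = $1,192.75
Total COGS = $1,133.50 + $1,374.00 + $3,752.45 + $1,192.75 = $7,452.70
Ending inventory: 15 @ $4.80 + 171 @ $3.10 = $602.10
Check: goods available $8,054.80 = COGS $7,452.70 + ending $602.10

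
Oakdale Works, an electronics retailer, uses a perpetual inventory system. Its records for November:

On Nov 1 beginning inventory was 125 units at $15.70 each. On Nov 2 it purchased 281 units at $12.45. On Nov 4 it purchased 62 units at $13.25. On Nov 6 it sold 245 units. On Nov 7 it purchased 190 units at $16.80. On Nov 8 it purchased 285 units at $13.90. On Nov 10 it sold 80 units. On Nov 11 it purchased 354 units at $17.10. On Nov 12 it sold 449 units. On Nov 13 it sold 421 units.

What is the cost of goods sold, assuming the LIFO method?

Nov 6, 245 sold [LIFO — newest first]: 62 @ $13.25 + 183 @ $12.45 = $3,099.85
Nov 10, 80 sold [LIFO — newest first]: 80 @ $13.90 = $1,112.00
Nov 12, 449 sold [LIFO — newest first]: 354 @ $17.10 + 95 @ $13.90 = $7,373.90
Nov 13, 421 sold [LIFO — newest first]: 110 @ $13.90 + 190 @ $16.80 + 98 @ $12.45 + 23 @ $15.70 = $6,302.20
Total COGS = $3,099.85 + $1,112.00 + $7,373.90 + $6,302.20 = $17,887.95
Ending inventory: 102 @ $15.70 = $1,601.40

COGS = $17,887.95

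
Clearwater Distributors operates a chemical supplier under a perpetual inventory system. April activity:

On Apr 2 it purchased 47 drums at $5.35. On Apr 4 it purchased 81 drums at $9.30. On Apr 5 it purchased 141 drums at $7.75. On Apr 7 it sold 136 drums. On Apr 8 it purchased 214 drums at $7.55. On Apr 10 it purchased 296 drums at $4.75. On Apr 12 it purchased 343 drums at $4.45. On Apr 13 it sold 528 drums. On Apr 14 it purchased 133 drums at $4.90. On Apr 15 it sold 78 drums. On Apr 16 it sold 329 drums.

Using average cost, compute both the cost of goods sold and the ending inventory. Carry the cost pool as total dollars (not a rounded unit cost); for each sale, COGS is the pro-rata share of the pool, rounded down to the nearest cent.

COGS = $6,286.64; ending inventory = $1,010.61

After Apr 2: 47 on hand, pool $251.45 (≈ $5.3500 each)
After Apr 4: 128 on hand, pool $1,004.75 (≈ $7.8496 each)
After Apr 5: 269 on hand, pool $2,097.50 (≈ $7.7974 each)
Apr 7, sell 136: 136/269 × $2,097.50 → $1,060.44
After Apr 8: 347 on hand, pool $2,652.76 (≈ $7.6448 each)
After Apr 10: 643 on hand, pool $4,058.76 (≈ $6.3122 each)
After Apr 12: 986 on hand, pool $5,585.11 (≈ $5.6644 each)
Apr 13, sell 528: 528/986 × $5,585.11 → $2,990.80
After Apr 14: 591 on hand, pool $3,246.01 (≈ $5.4924 each)
Apr 15, sell 78: 78/591 × $3,246.01 → $428.40
Apr 16, sell 329: 329/513 × $2,817.61 → $1,807.00
Total COGS = $1,060.44 + $2,990.80 + $428.40 + $1,807.00 = $6,286.64
Ending inventory (cost pool remaining) = $1,010.61
Check: goods available $7,297.25 = COGS $6,286.64 + ending $1,010.61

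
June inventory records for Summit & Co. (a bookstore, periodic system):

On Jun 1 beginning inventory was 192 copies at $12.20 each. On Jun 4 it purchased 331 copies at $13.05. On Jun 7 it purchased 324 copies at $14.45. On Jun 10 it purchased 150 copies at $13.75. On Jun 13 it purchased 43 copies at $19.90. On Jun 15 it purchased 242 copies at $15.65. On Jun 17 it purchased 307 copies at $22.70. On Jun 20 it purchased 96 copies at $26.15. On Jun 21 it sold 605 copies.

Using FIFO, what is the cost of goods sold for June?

Jun 21, 605 sold [FIFO — oldest first]: 192 @ $12.20 + 331 @ $13.05 + 82 @ $14.45 = $7,846.85
Ending inventory: 242 @ $14.45 + 150 @ $13.75 + 43 @ $19.90 + 242 @ $15.65 + 307 @ $22.70 + 96 @ $26.15 = $19,681.70

COGS = $7,846.85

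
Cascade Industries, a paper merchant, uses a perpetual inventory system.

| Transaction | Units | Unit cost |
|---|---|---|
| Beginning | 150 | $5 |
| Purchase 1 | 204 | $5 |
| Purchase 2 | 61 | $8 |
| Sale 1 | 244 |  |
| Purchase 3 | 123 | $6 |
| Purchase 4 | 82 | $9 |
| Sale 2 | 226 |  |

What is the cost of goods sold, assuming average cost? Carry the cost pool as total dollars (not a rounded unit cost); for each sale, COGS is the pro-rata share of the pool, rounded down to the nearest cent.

After Beginning: 150 on hand, pool $750.00 (≈ $5.0000 each)
After Purchase 1: 354 on hand, pool $1,770.00 (≈ $5.0000 each)
After Purchase 2: 415 on hand, pool $2,258.00 (≈ $5.4410 each)
Sale 1, sell 244: 244/415 × $2,258.00 → $1,327.59
After Purchase 3: 294 on hand, pool $1,668.41 (≈ $5.6749 each)
After Purchase 4: 376 on hand, pool $2,406.41 (≈ $6.4000 each)
Sale 2, sell 226: 226/376 × $2,406.41 → $1,446.40
Total COGS = $1,327.59 + $1,446.40 = $2,773.99
Ending inventory (cost pool remaining) = $960.01
Check: goods available $3,734.00 = COGS $2,773.99 + ending $960.01

COGS = $2,773.99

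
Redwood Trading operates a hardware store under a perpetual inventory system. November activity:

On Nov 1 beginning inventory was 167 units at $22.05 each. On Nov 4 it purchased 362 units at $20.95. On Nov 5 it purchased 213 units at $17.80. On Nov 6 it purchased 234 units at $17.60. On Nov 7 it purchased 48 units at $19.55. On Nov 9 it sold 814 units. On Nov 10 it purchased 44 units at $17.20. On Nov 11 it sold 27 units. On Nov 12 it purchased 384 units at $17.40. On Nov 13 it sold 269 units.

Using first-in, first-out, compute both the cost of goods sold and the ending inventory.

Nov 9, 814 sold [FIFO — oldest first]: 167 @ $22.05 + 362 @ $20.95 + 213 @ $17.80 + 72 @ $17.60 = $16,324.85
Nov 11, 27 sold [FIFO — oldest first]: 27 @ $17.60 = $475.20
Nov 13, 269 sold [FIFO — oldest first]: 135 @ $17.60 + 48 @ $19.55 + 44 @ $17.20 + 42 @ $17.40 = $4,802.00
Total COGS = $16,324.85 + $475.20 + $4,802.00 = $21,602.05
Ending inventory: 342 @ $17.40 = $5,950.80

COGS = $21,602.05; ending inventory = $5,950.80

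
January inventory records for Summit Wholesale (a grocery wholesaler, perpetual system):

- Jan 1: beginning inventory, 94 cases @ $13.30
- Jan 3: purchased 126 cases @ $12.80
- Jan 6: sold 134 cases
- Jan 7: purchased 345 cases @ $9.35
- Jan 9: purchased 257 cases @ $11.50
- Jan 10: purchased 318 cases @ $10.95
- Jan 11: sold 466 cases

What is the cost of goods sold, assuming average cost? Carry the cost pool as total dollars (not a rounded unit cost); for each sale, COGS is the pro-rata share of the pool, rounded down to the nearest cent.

After Jan 1: 94 on hand, pool $1,250.20 (≈ $13.3000 each)
After Jan 3: 220 on hand, pool $2,863.00 (≈ $13.0136 each)
Jan 6, sell 134: 134/220 × $2,863.00 → $1,743.82
After Jan 7: 431 on hand, pool $4,344.93 (≈ $10.0810 each)
After Jan 9: 688 on hand, pool $7,300.43 (≈ $10.6111 each)
After Jan 10: 1006 on hand, pool $10,782.53 (≈ $10.7182 each)
Jan 11, sell 466: 466/1006 × $10,782.53 → $4,994.69
Total COGS = $1,743.82 + $4,994.69 = $6,738.51
Ending inventory (cost pool remaining) = $5,787.84

COGS = $6,738.51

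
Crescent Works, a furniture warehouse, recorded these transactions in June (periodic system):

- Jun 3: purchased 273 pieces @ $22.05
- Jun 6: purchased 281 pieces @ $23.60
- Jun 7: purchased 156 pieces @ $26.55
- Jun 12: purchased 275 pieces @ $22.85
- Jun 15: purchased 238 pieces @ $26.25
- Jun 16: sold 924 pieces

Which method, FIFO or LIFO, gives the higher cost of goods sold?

LIFO

FIFO COGS: 273 @ $22.05 + 281 @ $23.60 + 156 @ $26.55 + 214 @ $22.85 = $21,682.95
LIFO COGS: 238 @ $26.25 + 275 @ $22.85 + 156 @ $26.55 + 255 @ $23.60 = $22,691.05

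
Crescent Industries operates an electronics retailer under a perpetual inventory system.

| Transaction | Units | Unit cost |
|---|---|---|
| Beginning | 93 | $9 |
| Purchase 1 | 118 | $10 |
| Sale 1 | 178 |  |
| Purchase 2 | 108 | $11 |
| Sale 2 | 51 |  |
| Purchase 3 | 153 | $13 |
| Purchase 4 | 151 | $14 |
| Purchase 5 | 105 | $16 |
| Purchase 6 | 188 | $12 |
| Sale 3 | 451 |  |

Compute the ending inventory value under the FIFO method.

Sale 1 (178) [FIFO — oldest first]: 93 @ $9 + 85 @ $10 = $1,687
Sale 2 (51) [FIFO — oldest first]: 33 @ $10 + 18 @ $11 = $528
Sale 3 (451) [FIFO — oldest first]: 90 @ $11 + 153 @ $13 + 151 @ $14 + 57 @ $16 = $6,005
Total COGS = $1,687 + $528 + $6,005 = $8,220
Ending inventory: 48 @ $16 + 188 @ $12 = $3,024

Ending inventory = $3,024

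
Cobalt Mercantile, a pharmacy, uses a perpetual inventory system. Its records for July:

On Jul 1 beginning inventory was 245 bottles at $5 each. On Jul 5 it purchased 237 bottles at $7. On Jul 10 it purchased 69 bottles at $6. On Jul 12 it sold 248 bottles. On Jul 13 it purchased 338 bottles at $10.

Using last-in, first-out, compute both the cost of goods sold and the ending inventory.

Jul 12, 248 sold [LIFO — newest first]: 69 @ $6 + 179 @ $7 = $1,667
Ending inventory: 245 @ $5 + 58 @ $7 + 338 @ $10 = $5,011

COGS = $1,667; ending inventory = $5,011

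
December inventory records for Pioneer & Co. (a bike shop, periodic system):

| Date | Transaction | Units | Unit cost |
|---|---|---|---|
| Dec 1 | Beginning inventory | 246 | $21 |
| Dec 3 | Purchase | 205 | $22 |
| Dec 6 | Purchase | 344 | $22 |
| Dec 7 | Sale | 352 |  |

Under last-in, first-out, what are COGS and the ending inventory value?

COGS = $7,744; ending inventory = $9,500

Dec 7, 352 sold [LIFO — newest first]: 344 @ $22 + 8 @ $22 = $7,744
Ending inventory: 246 @ $21 + 197 @ $22 = $9,500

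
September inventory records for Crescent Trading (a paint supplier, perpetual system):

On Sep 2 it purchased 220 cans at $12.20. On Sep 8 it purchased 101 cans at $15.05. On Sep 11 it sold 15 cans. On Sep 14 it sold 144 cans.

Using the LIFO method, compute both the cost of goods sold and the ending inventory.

COGS = $2,227.65; ending inventory = $1,976.40

Sep 11, 15 sold [LIFO — newest first]: 15 @ $15.05 = $225.75
Sep 14, 144 sold [LIFO — newest first]: 86 @ $15.05 + 58 @ $12.20 = $2,001.90
Total COGS = $225.75 + $2,001.90 = $2,227.65
Ending inventory: 162 @ $12.20 = $1,976.40
Check: goods available $4,204.05 = COGS $2,227.65 + ending $1,976.40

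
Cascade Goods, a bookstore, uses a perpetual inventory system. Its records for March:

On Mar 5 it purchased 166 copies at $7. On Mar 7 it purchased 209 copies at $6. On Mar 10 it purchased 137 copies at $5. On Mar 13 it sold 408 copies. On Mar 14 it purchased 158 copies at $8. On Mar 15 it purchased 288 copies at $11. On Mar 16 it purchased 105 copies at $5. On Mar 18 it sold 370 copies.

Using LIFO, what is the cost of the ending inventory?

Ending inventory = $2,245

Mar 13, 408 sold [LIFO — newest first]: 137 @ $5 + 209 @ $6 + 62 @ $7 = $2,373
Mar 18, 370 sold [LIFO — newest first]: 105 @ $5 + 265 @ $11 = $3,440
Total COGS = $2,373 + $3,440 = $5,813
Ending inventory: 104 @ $7 + 158 @ $8 + 23 @ $11 = $2,245
Check: goods available $8,058 = COGS $5,813 + ending $2,245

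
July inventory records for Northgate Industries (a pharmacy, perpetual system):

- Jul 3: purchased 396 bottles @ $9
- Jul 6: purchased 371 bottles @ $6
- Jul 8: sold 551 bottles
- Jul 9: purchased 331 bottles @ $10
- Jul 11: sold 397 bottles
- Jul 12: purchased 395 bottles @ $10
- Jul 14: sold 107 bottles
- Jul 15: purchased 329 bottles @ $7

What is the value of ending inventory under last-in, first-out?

Ending inventory = $6,533

Jul 8, 551 sold [LIFO — newest first]: 371 @ $6 + 180 @ $9 = $3,846
Jul 11, 397 sold [LIFO — newest first]: 331 @ $10 + 66 @ $9 = $3,904
Jul 14, 107 sold [LIFO — newest first]: 107 @ $10 = $1,070
Total COGS = $3,846 + $3,904 + $1,070 = $8,820
Ending inventory: 150 @ $9 + 288 @ $10 + 329 @ $7 = $6,533
Check: goods available $15,353 = COGS $8,820 + ending $6,533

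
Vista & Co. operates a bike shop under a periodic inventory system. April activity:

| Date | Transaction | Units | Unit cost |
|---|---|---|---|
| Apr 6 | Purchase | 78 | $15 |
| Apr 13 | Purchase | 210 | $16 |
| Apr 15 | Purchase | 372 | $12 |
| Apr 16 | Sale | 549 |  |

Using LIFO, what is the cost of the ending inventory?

Ending inventory = $1,698

Apr 16, 549 sold [LIFO — newest first]: 372 @ $12 + 177 @ $16 = $7,296
Ending inventory: 78 @ $15 + 33 @ $16 = $1,698
Check: goods available $8,994 = COGS $7,296 + ending $1,698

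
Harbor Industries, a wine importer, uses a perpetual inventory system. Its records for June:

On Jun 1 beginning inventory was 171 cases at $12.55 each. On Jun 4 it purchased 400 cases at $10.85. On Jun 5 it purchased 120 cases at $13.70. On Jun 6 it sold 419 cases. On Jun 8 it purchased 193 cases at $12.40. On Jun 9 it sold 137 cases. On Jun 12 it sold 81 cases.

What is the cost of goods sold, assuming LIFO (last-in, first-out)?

COGS = $7,552.60

Jun 6, 419 sold [LIFO — newest first]: 120 @ $13.70 + 299 @ $10.85 = $4,888.15
Jun 9, 137 sold [LIFO — newest first]: 137 @ $12.40 = $1,698.80
Jun 12, 81 sold [LIFO — newest first]: 56 @ $12.40 + 25 @ $10.85 = $965.65
Total COGS = $4,888.15 + $1,698.80 + $965.65 = $7,552.60
Ending inventory: 171 @ $12.55 + 76 @ $10.85 = $2,970.65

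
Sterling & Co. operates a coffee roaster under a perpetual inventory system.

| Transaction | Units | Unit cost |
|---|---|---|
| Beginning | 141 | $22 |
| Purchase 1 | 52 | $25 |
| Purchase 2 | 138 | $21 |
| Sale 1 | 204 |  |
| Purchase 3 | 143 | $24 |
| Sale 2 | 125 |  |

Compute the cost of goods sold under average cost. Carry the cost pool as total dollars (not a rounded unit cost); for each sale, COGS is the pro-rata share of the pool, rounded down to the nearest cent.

COGS = $7,384.69

After Beginning: 141 on hand, pool $3,102.00 (≈ $22.0000 each)
After Purchase 1: 193 on hand, pool $4,402.00 (≈ $22.8083 each)
After Purchase 2: 331 on hand, pool $7,300.00 (≈ $22.0544 each)
Sale 1, sell 204: 204/331 × $7,300.00 → $4,499.09
After Purchase 3: 270 on hand, pool $6,232.91 (≈ $23.0849 each)
Sale 2, sell 125: 125/270 × $6,232.91 → $2,885.60
Total COGS = $4,499.09 + $2,885.60 = $7,384.69
Ending inventory (cost pool remaining) = $3,347.31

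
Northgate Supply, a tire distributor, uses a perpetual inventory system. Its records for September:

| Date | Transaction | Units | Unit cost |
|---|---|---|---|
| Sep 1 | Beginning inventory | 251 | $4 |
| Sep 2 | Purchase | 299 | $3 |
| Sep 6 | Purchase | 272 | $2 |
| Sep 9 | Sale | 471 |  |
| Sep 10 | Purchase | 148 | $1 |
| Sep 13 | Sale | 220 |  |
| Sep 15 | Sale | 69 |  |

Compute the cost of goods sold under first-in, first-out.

Sep 9, 471 sold [FIFO — oldest first]: 251 @ $4 + 220 @ $3 = $1,664
Sep 13, 220 sold [FIFO — oldest first]: 79 @ $3 + 141 @ $2 = $519
Sep 15, 69 sold [FIFO — oldest first]: 69 @ $2 = $138
Total COGS = $1,664 + $519 + $138 = $2,321
Ending inventory: 62 @ $2 + 148 @ $1 = $272
Check: goods available $2,593 = COGS $2,321 + ending $272

COGS = $2,321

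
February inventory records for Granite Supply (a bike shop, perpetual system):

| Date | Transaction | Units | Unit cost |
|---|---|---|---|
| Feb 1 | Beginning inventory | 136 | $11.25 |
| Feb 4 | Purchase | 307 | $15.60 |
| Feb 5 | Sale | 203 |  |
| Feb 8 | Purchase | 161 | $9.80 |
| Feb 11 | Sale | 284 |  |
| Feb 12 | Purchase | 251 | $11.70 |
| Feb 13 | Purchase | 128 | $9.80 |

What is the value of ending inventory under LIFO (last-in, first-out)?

Feb 5, 203 sold [LIFO — newest first]: 203 @ $15.60 = $3,166.80
Feb 11, 284 sold [LIFO — newest first]: 161 @ $9.80 + 104 @ $15.60 + 19 @ $11.25 = $3,413.95
Total COGS = $3,166.80 + $3,413.95 = $6,580.75
Ending inventory: 117 @ $11.25 + 251 @ $11.70 + 128 @ $9.80 = $5,507.35

Ending inventory = $5,507.35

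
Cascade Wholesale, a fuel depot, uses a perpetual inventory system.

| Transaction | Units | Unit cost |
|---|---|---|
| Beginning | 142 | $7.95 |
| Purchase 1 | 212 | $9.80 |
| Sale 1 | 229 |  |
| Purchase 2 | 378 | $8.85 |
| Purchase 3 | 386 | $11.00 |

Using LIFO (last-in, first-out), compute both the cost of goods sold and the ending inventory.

COGS = $2,212.75; ending inventory = $8,585.05

Sale 1 (229) [LIFO — newest first]: 212 @ $9.80 + 17 @ $7.95 = $2,212.75
Ending inventory: 125 @ $7.95 + 378 @ $8.85 + 386 @ $11.00 = $8,585.05
Check: goods available $10,797.80 = COGS $2,212.75 + ending $8,585.05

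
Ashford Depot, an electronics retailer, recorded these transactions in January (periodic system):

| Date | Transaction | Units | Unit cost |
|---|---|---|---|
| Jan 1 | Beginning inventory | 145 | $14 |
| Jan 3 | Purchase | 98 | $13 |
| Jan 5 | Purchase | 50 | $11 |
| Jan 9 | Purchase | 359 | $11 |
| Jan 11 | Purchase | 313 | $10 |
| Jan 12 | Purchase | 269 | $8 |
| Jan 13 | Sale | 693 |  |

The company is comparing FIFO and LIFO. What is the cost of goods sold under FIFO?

FIFO COGS: 145 @ $14 + 98 @ $13 + 50 @ $11 + 359 @ $11 + 41 @ $10 = $8,213
LIFO COGS: 269 @ $8 + 313 @ $10 + 111 @ $11 = $6,503

COGS = $8,213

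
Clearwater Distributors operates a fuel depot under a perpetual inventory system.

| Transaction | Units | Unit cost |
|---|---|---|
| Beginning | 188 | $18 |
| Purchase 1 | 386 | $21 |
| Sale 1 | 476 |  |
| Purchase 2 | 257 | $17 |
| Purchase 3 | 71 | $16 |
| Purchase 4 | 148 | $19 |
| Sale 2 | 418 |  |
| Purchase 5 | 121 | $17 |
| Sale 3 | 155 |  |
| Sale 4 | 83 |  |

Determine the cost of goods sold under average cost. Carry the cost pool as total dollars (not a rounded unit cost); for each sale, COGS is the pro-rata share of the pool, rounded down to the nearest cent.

After Beginning: 188 on hand, pool $3,384.00 (≈ $18.0000 each)
After Purchase 1: 574 on hand, pool $11,490.00 (≈ $20.0174 each)
Sale 1, sell 476: 476/574 × $11,490.00 → $9,528.29
After Purchase 2: 355 on hand, pool $6,330.71 (≈ $17.8330 each)
After Purchase 3: 426 on hand, pool $7,466.71 (≈ $17.5275 each)
After Purchase 4: 574 on hand, pool $10,278.71 (≈ $17.9072 each)
Sale 2, sell 418: 418/574 × $10,278.71 → $7,485.19
After Purchase 5: 277 on hand, pool $4,850.52 (≈ $17.5109 each)
Sale 3, sell 155: 155/277 × $4,850.52 → $2,714.18
Sale 4, sell 83: 83/122 × $2,136.34 → $1,453.41
Total COGS = $9,528.29 + $7,485.19 + $2,714.18 + $1,453.41 = $21,181.07
Ending inventory (cost pool remaining) = $682.93

COGS = $21,181.07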